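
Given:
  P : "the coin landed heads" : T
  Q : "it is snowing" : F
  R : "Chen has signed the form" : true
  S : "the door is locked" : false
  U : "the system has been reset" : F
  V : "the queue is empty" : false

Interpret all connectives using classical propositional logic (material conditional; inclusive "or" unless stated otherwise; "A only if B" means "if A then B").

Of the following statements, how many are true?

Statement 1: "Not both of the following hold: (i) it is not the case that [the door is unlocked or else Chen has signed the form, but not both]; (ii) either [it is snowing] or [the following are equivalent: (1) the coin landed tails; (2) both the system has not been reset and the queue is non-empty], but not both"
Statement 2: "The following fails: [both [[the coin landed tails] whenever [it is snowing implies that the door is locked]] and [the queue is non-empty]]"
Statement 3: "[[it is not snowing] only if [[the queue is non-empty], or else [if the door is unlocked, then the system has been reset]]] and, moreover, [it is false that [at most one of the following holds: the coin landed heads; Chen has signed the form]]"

3

Statement 1: Formalization: ~(~S xor R) nand (Q xor (~P <-> (~U & ~V)))

~S = ~F = T
~S xor R = T xor T = F
~(~S xor R) = ~F = T
~P = ~T = F
~U = ~F = T
~V = ~F = T
~U & ~V = T & T = T
~P <-> (~U & ~V) = F <-> T = F
Q xor (~P <-> (~U & ~V)) = F xor F = F
~(~S xor R) nand (Q xor (~P <-> (~U & ~V))) = T nand F = T
Thus Statement 1 is true.

Statement 2: Formalization: ~(((Q -> S) -> ~P) & ~V)

Q -> S = F -> F = T
~P = ~T = F
(Q -> S) -> ~P = T -> F = F
~V = ~F = T
((Q -> S) -> ~P) & ~V = F & T = F
~(((Q -> S) -> ~P) & ~V) = ~F = T
Hence Statement 2 is true.

Statement 3: Formalization: (~Q -> (~V | (~S -> U))) & ~(P nand R)

~Q = ~F = T
~V = ~F = T
~S = ~F = T
~S -> U = T -> F = F
~V | (~S -> U) = T | F = T
~Q -> (~V | (~S -> U)) = T -> T = T
P nand R = T nand T = F
~(P nand R) = ~F = T
(~Q -> (~V | (~S -> U))) & ~(P nand R) = T & T = T
Thus Statement 3 is true.

True statements: 3 (Statement 1, Statement 2, Statement 3).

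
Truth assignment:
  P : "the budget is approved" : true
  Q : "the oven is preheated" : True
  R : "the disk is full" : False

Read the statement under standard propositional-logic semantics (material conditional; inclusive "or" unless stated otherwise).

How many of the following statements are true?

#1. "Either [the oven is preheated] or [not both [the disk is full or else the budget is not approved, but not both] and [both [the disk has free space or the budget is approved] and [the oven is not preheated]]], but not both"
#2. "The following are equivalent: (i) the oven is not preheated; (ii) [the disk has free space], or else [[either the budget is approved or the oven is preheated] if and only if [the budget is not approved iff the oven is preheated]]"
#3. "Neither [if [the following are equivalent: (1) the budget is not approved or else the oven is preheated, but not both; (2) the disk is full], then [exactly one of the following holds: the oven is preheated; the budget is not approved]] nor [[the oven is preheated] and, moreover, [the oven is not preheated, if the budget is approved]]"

#1: Formalization: Q xor ((R xor ~P) nand ((~R | P) & ~Q))

~P = ~T = F
R xor ~P = F xor F = F
~R = ~F = T
~R | P = T | T = T
~Q = ~T = F
(~R | P) & ~Q = T & F = F
(R xor ~P) nand ((~R | P) & ~Q) = F nand F = T
Q xor ((R xor ~P) nand ((~R | P) & ~Q)) = T xor T = F
Thus #1 is false.

#2: In symbols: ~Q <-> (~R | ((P | Q) <-> (~P <-> Q)))

~Q = ~T = F
~R = ~F = T
P | Q = T | T = T
~P = ~T = F
~P <-> Q = F <-> T = F
(P | Q) <-> (~P <-> Q) = T <-> F = F
~R | ((P | Q) <-> (~P <-> Q)) = T | F = T
~Q <-> (~R | ((P | Q) <-> (~P <-> Q))) = F <-> T = F
Thus #2 is false.

#3: This is (((~P xor Q) <-> R) -> (Q xor ~P)) nor (Q & (P -> ~Q)).

~P = ~T = F
~P xor Q = F xor T = T
(~P xor Q) <-> R = T <-> F = F
~P = ~T = F
Q xor ~P = T xor F = T
((~P xor Q) <-> R) -> (Q xor ~P) = F -> T = T
~Q = ~T = F
P -> ~Q = T -> F = F
Q & (P -> ~Q) = T & F = F
(((~P xor Q) <-> R) -> (Q xor ~P)) nor (Q & (P -> ~Q)) = T nor F = F
Thus #3 is false.

True statements: 0 (none).

0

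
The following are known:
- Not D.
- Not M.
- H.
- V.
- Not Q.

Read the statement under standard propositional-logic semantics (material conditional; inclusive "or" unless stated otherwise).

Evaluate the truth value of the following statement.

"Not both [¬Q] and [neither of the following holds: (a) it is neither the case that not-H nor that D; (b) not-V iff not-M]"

In symbols: ~Q nand ((~H nor D) nor (~V <-> ~M))

~Q = ~F = T
~H = ~T = F
~H nor D = F nor F = T
~V = ~T = F
~M = ~F = T
~V <-> ~M = F <-> T = F
(~H nor D) nor (~V <-> ~M) = T nor F = F
~Q nand ((~H nor D) nor (~V <-> ~M)) = T nand F = T

true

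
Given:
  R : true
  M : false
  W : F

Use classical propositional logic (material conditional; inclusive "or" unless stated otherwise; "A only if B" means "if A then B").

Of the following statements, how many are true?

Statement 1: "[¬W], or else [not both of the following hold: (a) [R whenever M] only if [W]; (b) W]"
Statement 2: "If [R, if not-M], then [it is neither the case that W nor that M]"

2

Statement 1: This is ¬W ∨ (((M → R) → W) ↑ W).

¬W = ¬F = T
M → R = F → T = T
(M → R) → W = T → F = F
((M → R) → W) ↑ W = F ↑ F = T
¬W ∨ (((M → R) → W) ↑ W) = T ∨ T = T
So Statement 1 is true.

Statement 2: Formalization: (¬M → R) → (W ↓ M)

¬M = ¬F = T
¬M → R = T → T = T
W ↓ M = F ↓ F = T
(¬M → R) → (W ↓ M) = T → T = T
Thus Statement 2 is true.

True statements: 2 (Statement 1, Statement 2).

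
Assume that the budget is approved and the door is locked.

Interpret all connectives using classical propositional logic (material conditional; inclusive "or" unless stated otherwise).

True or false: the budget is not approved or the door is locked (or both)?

True

Let G = "the budget is approved" (T), S = "the door is locked" (T).
Parsed as ¬G ∨ S

¬G = ¬T = F
¬G ∨ S = F ∨ T = T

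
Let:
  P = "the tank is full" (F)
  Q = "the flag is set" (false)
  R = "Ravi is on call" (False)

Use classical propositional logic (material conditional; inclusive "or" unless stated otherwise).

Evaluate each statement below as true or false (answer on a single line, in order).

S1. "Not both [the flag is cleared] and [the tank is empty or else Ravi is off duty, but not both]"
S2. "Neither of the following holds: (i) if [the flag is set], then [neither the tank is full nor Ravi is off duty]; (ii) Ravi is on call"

S1: This is ~Q nand (~P xor ~R).

~Q = ~F = T
~P = ~F = T
~R = ~F = T
~P xor ~R = T xor T = F
~Q nand (~P xor ~R) = T nand F = T
Thus S1 is true.

S2: Formalization: (Q -> (P nor ~R)) nor R

~R = ~F = T
P nor ~R = F nor T = F
Q -> (P nor ~R) = F -> F = T
(Q -> (P nor ~R)) nor R = T nor F = F
Thus S2 is false.

S1 True; S2 False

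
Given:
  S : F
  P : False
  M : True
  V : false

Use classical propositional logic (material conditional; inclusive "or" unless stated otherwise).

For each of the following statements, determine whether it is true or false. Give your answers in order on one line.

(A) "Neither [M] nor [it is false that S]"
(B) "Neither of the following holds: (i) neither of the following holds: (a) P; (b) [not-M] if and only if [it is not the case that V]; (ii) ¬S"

(A) F, (B) F

(A): This is M nor ~S.

~S = ~F = T
M nor ~S = T nor T = F
Hence (A) is false.

(B): This is (P nor (~M <-> ~V)) nor ~S.

~M = ~T = F
~V = ~F = T
~M <-> ~V = F <-> T = F
P nor (~M <-> ~V) = F nor F = T
~S = ~F = T
(P nor (~M <-> ~V)) nor ~S = T nor T = F
So (B) is false.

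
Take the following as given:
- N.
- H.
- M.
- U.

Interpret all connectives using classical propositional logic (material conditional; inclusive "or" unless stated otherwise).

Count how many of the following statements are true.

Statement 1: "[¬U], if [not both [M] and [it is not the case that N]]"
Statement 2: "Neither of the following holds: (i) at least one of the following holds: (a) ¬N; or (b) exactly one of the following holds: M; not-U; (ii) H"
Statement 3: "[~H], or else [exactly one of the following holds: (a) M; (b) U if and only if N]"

Statement 1: In symbols: (M nand ~N) -> ~U

~N = ~T = F
M nand ~N = T nand F = T
~U = ~T = F
(M nand ~N) -> ~U = T -> F = F
Hence Statement 1 is false.

Statement 2: Formalization: (~N | (M xor ~U)) nor H

~N = ~T = F
~U = ~T = F
M xor ~U = T xor F = T
~N | (M xor ~U) = F | T = T
(~N | (M xor ~U)) nor H = T nor T = F
Hence Statement 2 is false.

Statement 3: This is ~H | (M xor (U <-> N)).

~H = ~T = F
U <-> N = T <-> T = T
M xor (U <-> N) = T xor T = F
~H | (M xor (U <-> N)) = F | F = F
Hence Statement 3 is false.

0 of the 3 statements are true (none).

0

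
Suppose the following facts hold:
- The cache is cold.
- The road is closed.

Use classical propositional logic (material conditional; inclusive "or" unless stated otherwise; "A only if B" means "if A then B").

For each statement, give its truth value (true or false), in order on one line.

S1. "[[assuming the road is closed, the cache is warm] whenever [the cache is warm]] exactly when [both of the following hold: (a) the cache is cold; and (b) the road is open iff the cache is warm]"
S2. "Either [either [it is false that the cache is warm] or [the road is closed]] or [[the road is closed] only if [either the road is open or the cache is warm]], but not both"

Let P = "the cache is warm" (F), Q = "the road is closed" (T).

S1: Parsed as (P -> (Q -> P)) <-> (~P & (~Q <-> P))

Q -> P = T -> F = F
P -> (Q -> P) = F -> F = T
~P = ~F = T
~Q = ~T = F
~Q <-> P = F <-> F = T
~P & (~Q <-> P) = T & T = T
(P -> (Q -> P)) <-> (~P & (~Q <-> P)) = T <-> T = T
So S1 is true.

S2: Parsed as (~P | Q) xor (Q -> (~Q | P))

~P = ~F = T
~P | Q = T | T = T
~Q = ~T = F
~Q | P = F | F = F
Q -> (~Q | P) = T -> F = F
(~P | Q) xor (Q -> (~Q | P)) = T xor F = T
Hence S2 is true.

S1 True / S2 True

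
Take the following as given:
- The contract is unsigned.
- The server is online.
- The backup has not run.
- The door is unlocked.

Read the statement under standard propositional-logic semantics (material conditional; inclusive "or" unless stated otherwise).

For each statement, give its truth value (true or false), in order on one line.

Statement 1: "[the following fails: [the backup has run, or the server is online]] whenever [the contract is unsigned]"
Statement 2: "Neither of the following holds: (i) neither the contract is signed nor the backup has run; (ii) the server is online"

Let P = "the contract is signed" (F), R = "the backup has run" (F), Q = "the server is online" (T).

Statement 1: Formalization: ~P -> ~(R | Q)

~P = ~F = T
R | Q = F | T = T
~(R | Q) = ~T = F
~P -> ~(R | Q) = T -> F = F
Thus Statement 1 is false.

Statement 2: In symbols: (P nor R) nor Q

P nor R = F nor F = T
(P nor R) nor Q = T nor T = F
Hence Statement 2 is false.

Statement 1 false / Statement 2 false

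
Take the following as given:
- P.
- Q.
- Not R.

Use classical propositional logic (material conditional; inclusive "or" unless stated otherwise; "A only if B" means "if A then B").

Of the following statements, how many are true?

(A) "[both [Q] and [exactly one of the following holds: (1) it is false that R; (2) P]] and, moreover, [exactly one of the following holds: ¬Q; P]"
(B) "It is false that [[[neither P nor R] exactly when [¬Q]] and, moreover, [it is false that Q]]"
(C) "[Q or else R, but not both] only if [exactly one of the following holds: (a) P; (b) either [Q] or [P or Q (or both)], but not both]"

2

(A): Formalization: (Q ∧ (¬R ⊕ P)) ∧ (¬Q ⊕ P)

¬R = ¬F = T
¬R ⊕ P = T ⊕ T = F
Q ∧ (¬R ⊕ P) = T ∧ F = F
¬Q = ¬T = F
¬Q ⊕ P = F ⊕ T = T
(Q ∧ (¬R ⊕ P)) ∧ (¬Q ⊕ P) = F ∧ T = F
Hence (A) is false.

(B): Formalization: ¬(((P ↓ R) ↔ ¬Q) ∧ ¬Q)

P ↓ R = T ↓ F = F
¬Q = ¬T = F
(P ↓ R) ↔ ¬Q = F ↔ F = T
¬Q = ¬T = F
((P ↓ R) ↔ ¬Q) ∧ ¬Q = T ∧ F = F
¬(((P ↓ R) ↔ ¬Q) ∧ ¬Q) = ¬F = T
So (B) is true.

(C): This is (Q ⊕ R) → (P ⊕ (Q ⊕ (P ∨ Q))).

Q ⊕ R = T ⊕ F = T
P ∨ Q = T ∨ T = T
Q ⊕ (P ∨ Q) = T ⊕ T = F
P ⊕ (Q ⊕ (P ∨ Q)) = T ⊕ F = T
(Q ⊕ R) → (P ⊕ (Q ⊕ (P ∨ Q))) = T → T = T
Hence (C) is true.

2 of the 3 statements are true ((B), (C)).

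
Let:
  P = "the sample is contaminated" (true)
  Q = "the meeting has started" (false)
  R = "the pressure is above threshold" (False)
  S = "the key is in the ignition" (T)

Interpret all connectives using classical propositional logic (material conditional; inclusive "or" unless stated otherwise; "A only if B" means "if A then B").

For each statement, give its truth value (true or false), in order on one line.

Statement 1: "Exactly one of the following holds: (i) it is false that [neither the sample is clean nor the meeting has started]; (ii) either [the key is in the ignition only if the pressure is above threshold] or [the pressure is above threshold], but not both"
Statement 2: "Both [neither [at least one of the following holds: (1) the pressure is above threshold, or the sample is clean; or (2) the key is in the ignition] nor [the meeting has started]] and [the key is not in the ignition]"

Statement 1: Formalization: ~(~P nor Q) xor ((S -> R) xor R)

~P = ~T = F
~P nor Q = F nor F = T
~(~P nor Q) = ~T = F
S -> R = T -> F = F
(S -> R) xor R = F xor F = F
~(~P nor Q) xor ((S -> R) xor R) = F xor F = F
So Statement 1 is false.

Statement 2: In symbols: (((R | ~P) | S) nor Q) & ~S

~P = ~T = F
R | ~P = F | F = F
(R | ~P) | S = F | T = T
((R | ~P) | S) nor Q = T nor F = F
~S = ~T = F
(((R | ~P) | S) nor Q) & ~S = F & F = F
Hence Statement 2 is false.

Statement 1 False; Statement 2 False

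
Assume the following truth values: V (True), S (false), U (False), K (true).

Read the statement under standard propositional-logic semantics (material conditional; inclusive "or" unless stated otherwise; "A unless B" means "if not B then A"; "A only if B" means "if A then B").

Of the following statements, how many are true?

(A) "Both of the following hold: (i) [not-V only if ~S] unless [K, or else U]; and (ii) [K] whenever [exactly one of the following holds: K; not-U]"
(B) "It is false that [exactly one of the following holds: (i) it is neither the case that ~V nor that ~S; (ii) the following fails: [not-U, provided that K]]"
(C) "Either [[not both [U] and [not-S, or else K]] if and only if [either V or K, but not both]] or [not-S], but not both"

3

(A): Formalization: ((~V -> ~S) | (K | U)) & ((K xor ~U) -> K)

~V = ~T = F
~S = ~F = T
~V -> ~S = F -> T = T
K | U = T | F = T
(~V -> ~S) | (K | U) = T | T = T
~U = ~F = T
K xor ~U = T xor T = F
(K xor ~U) -> K = F -> T = T
((~V -> ~S) | (K | U)) & ((K xor ~U) -> K) = T & T = T
Hence (A) is true.

(B): This is ~((~V nor ~S) xor ~(K -> ~U)).

~V = ~T = F
~S = ~F = T
~V nor ~S = F nor T = F
~U = ~F = T
K -> ~U = T -> T = T
~(K -> ~U) = ~T = F
(~V nor ~S) xor ~(K -> ~U) = F xor F = F
~((~V nor ~S) xor ~(K -> ~U)) = ~F = T
Hence (B) is true.

(C): In symbols: ((U nand (~S | K)) <-> (V xor K)) xor ~S

~S = ~F = T
~S | K = T | T = T
U nand (~S | K) = F nand T = T
V xor K = T xor T = F
(U nand (~S | K)) <-> (V xor K) = T <-> F = F
~S = ~F = T
((U nand (~S | K)) <-> (V xor K)) xor ~S = F xor T = T
Hence (C) is true.

3 of the 3 statements are true.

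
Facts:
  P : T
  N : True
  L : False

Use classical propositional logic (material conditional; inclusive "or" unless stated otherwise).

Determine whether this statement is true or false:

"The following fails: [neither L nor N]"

True

Formalization: ¬(L ↓ N)

L ↓ N = F ↓ T = F
¬(L ↓ N) = ¬F = T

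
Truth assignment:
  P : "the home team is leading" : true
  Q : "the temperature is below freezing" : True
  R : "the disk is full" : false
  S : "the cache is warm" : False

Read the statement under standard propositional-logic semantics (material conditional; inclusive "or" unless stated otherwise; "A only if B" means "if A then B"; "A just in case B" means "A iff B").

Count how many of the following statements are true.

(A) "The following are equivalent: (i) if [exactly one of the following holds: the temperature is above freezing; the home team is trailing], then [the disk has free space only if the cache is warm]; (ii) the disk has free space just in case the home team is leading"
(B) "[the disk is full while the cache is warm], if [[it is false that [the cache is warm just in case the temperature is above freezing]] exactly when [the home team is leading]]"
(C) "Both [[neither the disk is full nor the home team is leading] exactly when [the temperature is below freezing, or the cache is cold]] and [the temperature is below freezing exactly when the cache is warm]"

(A): This is ((¬Q ⊕ ¬P) → (¬R → S)) ↔ (¬R ↔ P).

¬Q = ¬T = F
¬P = ¬T = F
¬Q ⊕ ¬P = F ⊕ F = F
¬R = ¬F = T
¬R → S = T → F = F
(¬Q ⊕ ¬P) → (¬R → S) = F → F = T
¬R = ¬F = T
¬R ↔ P = T ↔ T = T
((¬Q ⊕ ¬P) → (¬R → S)) ↔ (¬R ↔ P) = T ↔ T = T
Hence (A) is true.

(B): This is (¬(S ↔ ¬Q) ↔ P) → (R ∧ S).

¬Q = ¬T = F
S ↔ ¬Q = F ↔ F = T
¬(S ↔ ¬Q) = ¬T = F
¬(S ↔ ¬Q) ↔ P = F ↔ T = F
R ∧ S = F ∧ F = F
(¬(S ↔ ¬Q) ↔ P) → (R ∧ S) = F → F = T
So (B) is true.

(C): This is ((R ↓ P) ↔ (Q ∨ ¬S)) ∧ (Q ↔ S).

R ↓ P = F ↓ T = F
¬S = ¬F = T
Q ∨ ¬S = T ∨ T = T
(R ↓ P) ↔ (Q ∨ ¬S) = F ↔ T = F
Q ↔ S = T ↔ F = F
((R ↓ P) ↔ (Q ∨ ¬S)) ∧ (Q ↔ S) = F ∧ F = F
Hence (C) is false.

True statements: 2.

2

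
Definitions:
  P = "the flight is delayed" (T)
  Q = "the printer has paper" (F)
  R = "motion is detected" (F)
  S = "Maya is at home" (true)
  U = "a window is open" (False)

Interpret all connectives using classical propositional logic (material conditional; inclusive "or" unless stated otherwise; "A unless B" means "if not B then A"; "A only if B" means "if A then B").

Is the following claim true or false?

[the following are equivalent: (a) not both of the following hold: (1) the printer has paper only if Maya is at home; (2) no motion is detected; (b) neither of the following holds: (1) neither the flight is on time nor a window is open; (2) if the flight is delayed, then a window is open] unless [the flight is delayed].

This is (((Q -> S) nand ~R) <-> ((~P nor U) nor (P -> U))) | P.

Q -> S = F -> T = T
~R = ~F = T
(Q -> S) nand ~R = T nand T = F
~P = ~T = F
~P nor U = F nor F = T
P -> U = T -> F = F
(~P nor U) nor (P -> U) = T nor F = F
((Q -> S) nand ~R) <-> ((~P nor U) nor (P -> U)) = F <-> F = T
(((Q -> S) nand ~R) <-> ((~P nor U) nor (P -> U))) | P = T | T = T

true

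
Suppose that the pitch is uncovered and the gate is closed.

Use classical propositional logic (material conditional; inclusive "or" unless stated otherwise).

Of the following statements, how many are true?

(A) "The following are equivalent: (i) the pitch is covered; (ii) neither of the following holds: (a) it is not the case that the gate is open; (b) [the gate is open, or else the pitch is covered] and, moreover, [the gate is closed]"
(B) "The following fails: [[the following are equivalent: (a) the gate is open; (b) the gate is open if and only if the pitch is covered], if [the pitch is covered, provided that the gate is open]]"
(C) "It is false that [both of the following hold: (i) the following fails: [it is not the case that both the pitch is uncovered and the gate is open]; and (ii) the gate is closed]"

Let P = "the pitch is covered" (F), Q = "the gate is open" (F).

(A): Parsed as P ↔ (¬Q ↓ ((Q ∨ P) ∧ ¬Q))

¬Q = ¬F = T
Q ∨ P = F ∨ F = F
¬Q = ¬F = T
(Q ∨ P) ∧ ¬Q = F ∧ T = F
¬Q ↓ ((Q ∨ P) ∧ ¬Q) = T ↓ F = F
P ↔ (¬Q ↓ ((Q ∨ P) ∧ ¬Q)) = F ↔ F = T
So (A) is true.

(B): In symbols: ¬((Q → P) → (Q ↔ (Q ↔ P)))

Q → P = F → F = T
Q ↔ P = F ↔ F = T
Q ↔ (Q ↔ P) = F ↔ T = F
(Q → P) → (Q ↔ (Q ↔ P)) = T → F = F
¬((Q → P) → (Q ↔ (Q ↔ P))) = ¬F = T
So (B) is true.

(C): Formalization: ¬(¬(¬P ↑ Q) ∧ ¬Q)

¬P = ¬F = T
¬P ↑ Q = T ↑ F = T
¬(¬P ↑ Q) = ¬T = F
¬Q = ¬F = T
¬(¬P ↑ Q) ∧ ¬Q = F ∧ T = F
¬(¬(¬P ↑ Q) ∧ ¬Q) = ¬F = T
Hence (C) is true.

3 of the 3 statements are true.

3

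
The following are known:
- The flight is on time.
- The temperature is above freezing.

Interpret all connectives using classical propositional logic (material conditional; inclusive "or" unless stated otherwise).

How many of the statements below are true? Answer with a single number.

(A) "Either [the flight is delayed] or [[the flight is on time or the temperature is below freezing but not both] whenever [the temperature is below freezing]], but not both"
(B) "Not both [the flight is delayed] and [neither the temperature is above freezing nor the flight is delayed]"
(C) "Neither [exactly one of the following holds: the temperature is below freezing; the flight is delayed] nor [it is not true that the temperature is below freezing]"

Let N = "the flight is delayed" (F), V = "the temperature is below freezing" (F).

(A): In symbols: N ⊕ (V → (¬N ⊕ V))

¬N = ¬F = T
¬N ⊕ V = T ⊕ F = T
V → (¬N ⊕ V) = F → T = T
N ⊕ (V → (¬N ⊕ V)) = F ⊕ T = T
Hence (A) is true.

(B): Parsed as N ↑ (¬V ↓ N)

¬V = ¬F = T
¬V ↓ N = T ↓ F = F
N ↑ (¬V ↓ N) = F ↑ F = T
Hence (B) is true.

(C): Formalization: (V ⊕ N) ↓ ¬V

V ⊕ N = F ⊕ F = F
¬V = ¬F = T
(V ⊕ N) ↓ ¬V = F ↓ T = F
So (C) is false.

2 of the 3 statements are true ((A), (B)).

2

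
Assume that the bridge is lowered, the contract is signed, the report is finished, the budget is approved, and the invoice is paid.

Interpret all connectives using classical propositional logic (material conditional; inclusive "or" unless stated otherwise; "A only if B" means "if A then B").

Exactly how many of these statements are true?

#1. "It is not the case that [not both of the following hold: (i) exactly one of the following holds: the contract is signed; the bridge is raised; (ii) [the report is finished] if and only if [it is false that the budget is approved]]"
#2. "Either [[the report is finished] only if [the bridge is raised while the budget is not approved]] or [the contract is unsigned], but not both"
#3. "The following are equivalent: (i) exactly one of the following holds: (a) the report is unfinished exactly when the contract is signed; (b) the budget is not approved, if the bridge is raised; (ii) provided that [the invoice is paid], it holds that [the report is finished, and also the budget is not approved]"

Let Q = "the contract is signed" (T), P = "the bridge is raised" (F), R = "the report is finished" (T), S = "the budget is approved" (T), U = "the invoice is paid" (T).

#1: Parsed as ¬((Q ⊕ P) ↑ (R ↔ ¬S))

Q ⊕ P = T ⊕ F = T
¬S = ¬T = F
R ↔ ¬S = T ↔ F = F
(Q ⊕ P) ↑ (R ↔ ¬S) = T ↑ F = T
¬((Q ⊕ P) ↑ (R ↔ ¬S)) = ¬T = F
So #1 is false.

#2: Parsed as (R → (P ∧ ¬S)) ⊕ ¬Q

¬S = ¬T = F
P ∧ ¬S = F ∧ F = F
R → (P ∧ ¬S) = T → F = F
¬Q = ¬T = F
(R → (P ∧ ¬S)) ⊕ ¬Q = F ⊕ F = F
Hence #2 is false.

#3: Formalization: ((¬R ↔ Q) ⊕ (P → ¬S)) ↔ (U → (R ∧ ¬S))

¬R = ¬T = F
¬R ↔ Q = F ↔ T = F
¬S = ¬T = F
P → ¬S = F → F = T
(¬R ↔ Q) ⊕ (P → ¬S) = F ⊕ T = T
¬S = ¬T = F
R ∧ ¬S = T ∧ F = F
U → (R ∧ ¬S) = T → F = F
((¬R ↔ Q) ⊕ (P → ¬S)) ↔ (U → (R ∧ ¬S)) = T ↔ F = F
Thus #3 is false.

True statements: 0 (none).

0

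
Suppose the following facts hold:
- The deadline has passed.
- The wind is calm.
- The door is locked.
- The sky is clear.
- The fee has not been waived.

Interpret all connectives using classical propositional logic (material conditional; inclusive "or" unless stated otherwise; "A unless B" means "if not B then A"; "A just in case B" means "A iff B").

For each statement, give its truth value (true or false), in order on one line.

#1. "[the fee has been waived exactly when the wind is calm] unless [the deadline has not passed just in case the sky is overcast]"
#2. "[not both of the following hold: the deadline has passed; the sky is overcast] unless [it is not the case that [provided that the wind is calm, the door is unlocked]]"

#1 T, #2 T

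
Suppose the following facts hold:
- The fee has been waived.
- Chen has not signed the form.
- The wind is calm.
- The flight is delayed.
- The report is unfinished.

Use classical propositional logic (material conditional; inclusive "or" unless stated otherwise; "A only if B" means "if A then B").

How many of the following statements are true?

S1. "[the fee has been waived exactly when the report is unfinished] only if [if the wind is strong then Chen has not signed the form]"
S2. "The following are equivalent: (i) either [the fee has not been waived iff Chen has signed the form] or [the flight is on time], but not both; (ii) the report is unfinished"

Let P = "the fee has been waived" (T), U = "the report is finished" (F), R = "the wind is strong" (F), Q = "Chen has signed the form" (F), S = "the flight is delayed" (T).

S1: This is (P ↔ ¬U) → (R → ¬Q).

¬U = ¬F = T
P ↔ ¬U = T ↔ T = T
¬Q = ¬F = T
R → ¬Q = F → T = T
(P ↔ ¬U) → (R → ¬Q) = T → T = T
Thus S1 is true.

S2: Parsed as ((¬P ↔ Q) ⊕ ¬S) ↔ ¬U

¬P = ¬T = F
¬P ↔ Q = F ↔ F = T
¬S = ¬T = F
(¬P ↔ Q) ⊕ ¬S = T ⊕ F = T
¬U = ¬F = T
((¬P ↔ Q) ⊕ ¬S) ↔ ¬U = T ↔ T = T
So S2 is true.

2 of the 2 statements are true.

2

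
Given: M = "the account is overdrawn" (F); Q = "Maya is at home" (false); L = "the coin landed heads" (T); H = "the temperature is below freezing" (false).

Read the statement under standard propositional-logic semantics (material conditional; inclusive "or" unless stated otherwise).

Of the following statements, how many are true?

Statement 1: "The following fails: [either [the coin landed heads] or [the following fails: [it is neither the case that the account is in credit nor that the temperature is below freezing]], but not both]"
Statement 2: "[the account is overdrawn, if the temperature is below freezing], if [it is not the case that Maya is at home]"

2

Statement 1: Formalization: not (L xor not (not M nor H))

not M = not False = True
not M nor H = True nor False = False
not (not M nor H) = not False = True
L xor not (not M nor H) = True xor True = False
not (L xor not (not M nor H)) = not False = True
Thus Statement 1 is true.

Statement 2: Parsed as not Q -> (H -> M)

not Q = not False = True
H -> M = False -> False = True
not Q -> (H -> M) = True -> True = True
Thus Statement 2 is true.

Count: 2.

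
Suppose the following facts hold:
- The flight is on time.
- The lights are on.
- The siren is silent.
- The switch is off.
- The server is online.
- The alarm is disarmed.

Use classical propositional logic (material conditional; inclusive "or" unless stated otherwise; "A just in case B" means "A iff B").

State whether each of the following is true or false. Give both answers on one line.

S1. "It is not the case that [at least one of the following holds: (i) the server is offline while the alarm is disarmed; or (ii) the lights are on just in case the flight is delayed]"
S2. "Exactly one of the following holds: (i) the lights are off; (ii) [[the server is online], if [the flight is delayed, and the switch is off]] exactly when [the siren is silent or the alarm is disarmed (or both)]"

S1 True, S2 True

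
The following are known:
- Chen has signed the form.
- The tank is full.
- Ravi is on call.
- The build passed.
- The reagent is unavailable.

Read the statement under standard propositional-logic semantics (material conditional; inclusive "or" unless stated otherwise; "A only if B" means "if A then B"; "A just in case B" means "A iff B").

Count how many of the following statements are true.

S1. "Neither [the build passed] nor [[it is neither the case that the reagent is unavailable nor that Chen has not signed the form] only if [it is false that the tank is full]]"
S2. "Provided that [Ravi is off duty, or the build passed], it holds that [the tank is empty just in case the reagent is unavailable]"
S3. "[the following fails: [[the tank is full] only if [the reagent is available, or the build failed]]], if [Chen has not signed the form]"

1

Let S = "the build passed" (T), U = "the reagent is available" (F), P = "Chen has signed the form" (T), Q = "the tank is full" (T), R = "Ravi is on call" (T).

S1: In symbols: S ↓ ((¬U ↓ ¬P) → ¬Q)

¬U = ¬F = T
¬P = ¬T = F
¬U ↓ ¬P = T ↓ F = F
¬Q = ¬T = F
(¬U ↓ ¬P) → ¬Q = F → F = T
S ↓ ((¬U ↓ ¬P) → ¬Q) = T ↓ T = F
Thus S1 is false.

S2: Formalization: (¬R ∨ S) → (¬Q ↔ ¬U)

¬R = ¬T = F
¬R ∨ S = F ∨ T = T
¬Q = ¬T = F
¬U = ¬F = T
¬Q ↔ ¬U = F ↔ T = F
(¬R ∨ S) → (¬Q ↔ ¬U) = T → F = F
So S2 is false.

S3: This is ¬P → ¬(Q → (U ∨ ¬S)).

¬P = ¬T = F
¬S = ¬T = F
U ∨ ¬S = F ∨ F = F
Q → (U ∨ ¬S) = T → F = F
¬(Q → (U ∨ ¬S)) = ¬F = T
¬P → ¬(Q → (U ∨ ¬S)) = F → T = T
Thus S3 is true.

Count: 1.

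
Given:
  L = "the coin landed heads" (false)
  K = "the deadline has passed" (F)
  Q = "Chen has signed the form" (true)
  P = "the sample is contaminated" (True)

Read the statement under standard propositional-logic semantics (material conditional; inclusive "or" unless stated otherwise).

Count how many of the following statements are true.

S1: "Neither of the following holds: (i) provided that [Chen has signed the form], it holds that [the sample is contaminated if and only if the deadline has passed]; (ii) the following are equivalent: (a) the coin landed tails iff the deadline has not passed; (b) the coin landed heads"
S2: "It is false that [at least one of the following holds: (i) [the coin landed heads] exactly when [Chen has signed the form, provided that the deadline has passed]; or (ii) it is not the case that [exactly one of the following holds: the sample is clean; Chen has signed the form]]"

2

S1: In symbols: (Q → (P ↔ K)) ↓ ((¬L ↔ ¬K) ↔ L)

P ↔ K = T ↔ F = F
Q → (P ↔ K) = T → F = F
¬L = ¬F = T
¬K = ¬F = T
¬L ↔ ¬K = T ↔ T = T
(¬L ↔ ¬K) ↔ L = T ↔ F = F
(Q → (P ↔ K)) ↓ ((¬L ↔ ¬K) ↔ L) = F ↓ F = T
Thus S1 is true.

S2: This is ¬((L ↔ (K → Q)) ∨ ¬(¬P ⊕ Q)).

K → Q = F → T = T
L ↔ (K → Q) = F ↔ T = F
¬P = ¬T = F
¬P ⊕ Q = F ⊕ T = T
¬(¬P ⊕ Q) = ¬T = F
(L ↔ (K → Q)) ∨ ¬(¬P ⊕ Q) = F ∨ F = F
¬((L ↔ (K → Q)) ∨ ¬(¬P ⊕ Q)) = ¬F = T
Thus S2 is true.

True statements: 2.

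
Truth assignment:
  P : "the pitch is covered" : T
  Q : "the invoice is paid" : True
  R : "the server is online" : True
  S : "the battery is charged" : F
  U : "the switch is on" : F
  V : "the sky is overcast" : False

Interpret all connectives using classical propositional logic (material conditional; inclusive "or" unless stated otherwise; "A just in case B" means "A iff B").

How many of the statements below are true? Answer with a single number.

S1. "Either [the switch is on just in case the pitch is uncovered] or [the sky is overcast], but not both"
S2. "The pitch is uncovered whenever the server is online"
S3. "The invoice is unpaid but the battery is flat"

1

S1: Parsed as (U ↔ ¬P) ⊕ V

¬P = ¬T = F
U ↔ ¬P = F ↔ F = T
(U ↔ ¬P) ⊕ V = T ⊕ F = T
Thus S1 is true.

S2: Formalization: R → ¬P

¬P = ¬T = F
R → ¬P = T → F = F
Hence S2 is false.

S3: Formalization: ¬Q ∧ ¬S

¬Q = ¬T = F
¬S = ¬F = T
¬Q ∧ ¬S = F ∧ T = F
Thus S3 is false.

1 of the 3 statements is true (S1).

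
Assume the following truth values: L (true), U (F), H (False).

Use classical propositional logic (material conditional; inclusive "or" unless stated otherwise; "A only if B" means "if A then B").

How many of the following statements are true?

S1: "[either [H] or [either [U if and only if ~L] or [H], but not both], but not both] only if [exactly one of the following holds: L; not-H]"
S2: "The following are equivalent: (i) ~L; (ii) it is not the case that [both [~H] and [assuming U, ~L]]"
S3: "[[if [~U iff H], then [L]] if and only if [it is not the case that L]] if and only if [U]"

2

S1: Formalization: (H ⊕ ((U ↔ ¬L) ⊕ H)) → (L ⊕ ¬H)

¬L = ¬T = F
U ↔ ¬L = F ↔ F = T
(U ↔ ¬L) ⊕ H = T ⊕ F = T
H ⊕ ((U ↔ ¬L) ⊕ H) = F ⊕ T = T
¬H = ¬F = T
L ⊕ ¬H = T ⊕ T = F
(H ⊕ ((U ↔ ¬L) ⊕ H)) → (L ⊕ ¬H) = T → F = F
Hence S1 is false.

S2: In symbols: ¬L ↔ ¬(¬H ∧ (U → ¬L))

¬L = ¬T = F
¬H = ¬F = T
¬L = ¬T = F
U → ¬L = F → F = T
¬H ∧ (U → ¬L) = T ∧ T = T
¬(¬H ∧ (U → ¬L)) = ¬T = F
¬L ↔ ¬(¬H ∧ (U → ¬L)) = F ↔ F = T
So S2 is true.

S3: In symbols: (((¬U ↔ H) → L) ↔ ¬L) ↔ U

¬U = ¬F = T
¬U ↔ H = T ↔ F = F
(¬U ↔ H) → L = F → T = T
¬L = ¬T = F
((¬U ↔ H) → L) ↔ ¬L = T ↔ F = F
(((¬U ↔ H) → L) ↔ ¬L) ↔ U = F ↔ F = T
Hence S3 is true.

True statements: 2 (S2, S3).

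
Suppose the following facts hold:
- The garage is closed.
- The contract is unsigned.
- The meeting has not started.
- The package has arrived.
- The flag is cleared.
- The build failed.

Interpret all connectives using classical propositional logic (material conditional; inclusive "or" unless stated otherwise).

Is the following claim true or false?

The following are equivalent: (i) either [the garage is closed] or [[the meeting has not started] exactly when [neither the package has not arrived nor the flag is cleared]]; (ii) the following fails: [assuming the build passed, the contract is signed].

Let S = "the garage is closed" (True), L = "the meeting has started" (False), D = "the package has arrived" (True), V = "the flag is set" (False), N = "the build passed" (False), W = "the contract is signed" (False).
In symbols: (S or (not L iff (not D nor not V))) iff not (N -> W)

not L = not False = True
not D = not True = False
not V = not False = True
not D nor not V = False nor True = False
not L iff (not D nor not V) = True iff False = False
S or (not L iff (not D nor not V)) = True or False = True
N -> W = False -> False = True
not (N -> W) = not True = False
(S or (not L iff (not D nor not V))) iff not (N -> W) = True iff False = False

False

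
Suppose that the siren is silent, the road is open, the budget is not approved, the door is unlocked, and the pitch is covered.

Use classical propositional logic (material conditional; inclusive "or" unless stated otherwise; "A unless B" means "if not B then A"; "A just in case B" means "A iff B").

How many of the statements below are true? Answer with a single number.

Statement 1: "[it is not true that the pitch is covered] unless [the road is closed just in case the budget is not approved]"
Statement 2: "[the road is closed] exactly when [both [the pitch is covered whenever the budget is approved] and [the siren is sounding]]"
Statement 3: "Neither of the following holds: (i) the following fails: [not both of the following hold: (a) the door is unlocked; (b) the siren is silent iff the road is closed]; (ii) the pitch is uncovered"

Let R = "the pitch is covered" (True), Q = "the road is closed" (False), H = "the budget is approved" (False), K = "the siren is sounding" (False), S = "the door is locked" (False).

Statement 1: This is not R or (Q iff not H).

not R = not True = False
not H = not False = True
Q iff not H = False iff True = False
not R or (Q iff not H) = False or False = False
Hence Statement 1 is false.

Statement 2: Formalization: Q iff ((H -> R) and K)

H -> R = False -> True = True
(H -> R) and K = True and False = False
Q iff ((H -> R) and K) = False iff False = True
Thus Statement 2 is true.

Statement 3: Parsed as not (not S nand (not K iff Q)) nor not R

not S = not False = True
not K = not False = True
not K iff Q = True iff False = False
not S nand (not K iff Q) = True nand False = True
not (not S nand (not K iff Q)) = not True = False
not R = not True = False
not (not S nand (not K iff Q)) nor not R = False nor False = True
So Statement 3 is true.

True statements: 2 (Statement 2, Statement 3).

2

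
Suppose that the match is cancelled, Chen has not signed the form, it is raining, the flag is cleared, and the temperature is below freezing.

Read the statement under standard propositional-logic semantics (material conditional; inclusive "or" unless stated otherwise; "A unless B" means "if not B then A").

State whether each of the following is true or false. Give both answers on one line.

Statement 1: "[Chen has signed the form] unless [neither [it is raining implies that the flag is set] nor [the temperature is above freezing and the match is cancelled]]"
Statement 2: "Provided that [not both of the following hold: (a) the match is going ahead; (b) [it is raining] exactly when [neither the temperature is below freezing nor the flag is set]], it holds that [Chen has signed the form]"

Let L = "Chen has signed the form" (F), K = "it is raining" (T), S = "the flag is set" (F), U = "the temperature is below freezing" (T), P = "the match is cancelled" (T).

Statement 1: In symbols: L | ((K -> S) nor (~U & P))

K -> S = T -> F = F
~U = ~T = F
~U & P = F & T = F
(K -> S) nor (~U & P) = F nor F = T
L | ((K -> S) nor (~U & P)) = F | T = T
Thus Statement 1 is true.

Statement 2: In symbols: (~P nand (K <-> (U nor S))) -> L

~P = ~T = F
U nor S = T nor F = F
K <-> (U nor S) = T <-> F = F
~P nand (K <-> (U nor S)) = F nand F = T
(~P nand (K <-> (U nor S))) -> L = T -> F = F
So Statement 2 is false.

Statement 1 true / Statement 2 false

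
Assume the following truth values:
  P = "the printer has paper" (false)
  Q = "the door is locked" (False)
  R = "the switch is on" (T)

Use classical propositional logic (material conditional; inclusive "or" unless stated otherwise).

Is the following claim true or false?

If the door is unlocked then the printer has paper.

false

Values: Q=False, P=False.
In symbols: not Q -> P

not Q = not False = True
not Q -> P = True -> False = False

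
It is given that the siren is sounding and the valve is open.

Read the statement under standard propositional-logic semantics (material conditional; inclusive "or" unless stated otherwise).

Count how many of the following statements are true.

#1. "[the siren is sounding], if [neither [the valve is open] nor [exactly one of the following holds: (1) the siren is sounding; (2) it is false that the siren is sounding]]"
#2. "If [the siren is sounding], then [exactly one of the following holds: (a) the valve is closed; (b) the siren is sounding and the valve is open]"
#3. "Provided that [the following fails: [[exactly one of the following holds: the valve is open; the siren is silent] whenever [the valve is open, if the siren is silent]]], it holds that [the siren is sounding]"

Let P = "the valve is open" (True), N = "the siren is sounding" (True).

#1: Formalization: (P nor (N xor not N)) -> N

not N = not True = False
N xor not N = True xor False = True
P nor (N xor not N) = True nor True = False
(P nor (N xor not N)) -> N = False -> True = True
So #1 is true.

#2: In symbols: N -> (not P xor (N and P))

not P = not True = False
N and P = True and True = True
not P xor (N and P) = False xor True = True
N -> (not P xor (N and P)) = True -> True = True
So #2 is true.

#3: In symbols: not ((not N -> P) -> (P xor not N)) -> N

not N = not True = False
not N -> P = False -> True = True
not N = not True = False
P xor not N = True xor False = True
(not N -> P) -> (P xor not N) = True -> True = True
not ((not N -> P) -> (P xor not N)) = not True = False
not ((not N -> P) -> (P xor not N)) -> N = False -> True = True
So #3 is true.

3 of the 3 statements are true.

3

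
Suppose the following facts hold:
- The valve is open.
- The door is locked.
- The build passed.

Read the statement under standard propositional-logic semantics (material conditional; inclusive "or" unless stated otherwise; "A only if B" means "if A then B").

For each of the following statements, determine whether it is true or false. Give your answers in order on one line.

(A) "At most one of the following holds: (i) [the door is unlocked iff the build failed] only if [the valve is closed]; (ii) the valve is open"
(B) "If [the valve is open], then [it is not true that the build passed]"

(A) true / (B) false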